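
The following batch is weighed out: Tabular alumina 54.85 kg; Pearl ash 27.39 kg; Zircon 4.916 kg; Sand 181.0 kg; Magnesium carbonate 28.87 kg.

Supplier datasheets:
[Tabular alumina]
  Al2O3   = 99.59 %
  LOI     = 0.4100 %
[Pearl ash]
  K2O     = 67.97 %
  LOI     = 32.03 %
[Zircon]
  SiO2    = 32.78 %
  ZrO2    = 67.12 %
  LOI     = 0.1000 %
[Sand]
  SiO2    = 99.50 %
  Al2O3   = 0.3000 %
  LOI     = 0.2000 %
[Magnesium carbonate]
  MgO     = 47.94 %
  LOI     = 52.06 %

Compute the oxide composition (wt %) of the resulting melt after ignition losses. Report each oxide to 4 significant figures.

Glass mass = 272.6 kg (batch 297.0 − LOI 24.39).
Composition: K2O 6.829%, MgO 5.077%, SiO2 66.65%, Al2O3 20.24%, ZrO2 1.210%

Working values are shown (rounded to four significant figures) across the worked steps; every computation keeps full precision in every operation — a single rounding completes each reported figure; all derived quantities, including glass mass, five oxide percentages, totals, the yield, LOI, are recomputed from the weighed amounts at 272.6 kg of glass at full precision, as given in the problem or the answer.
Mass of each oxide from the mix:
  K2O: 27.39·0.6797 = 18.62 kg
  MgO: 28.87·0.4794 = 13.84 kg
  SiO2: 4.916·0.3278 + 181.0·0.9950 = 181.7 kg
  Al2O3: 54.85·0.9959 + 181.0·0.003000 = 55.17 kg
  ZrO2: 4.916·0.6712 = 3.300 kg
LOI: 54.85·0.004100 + 27.39·0.3203 + 4.916·0.001000 + 181.0·0.002000 + 28.87·0.5206 = 24.39 kg
Net of LOI, the glass mass = 297.0 − 24.39 = 272.6 kg (matching Σ of the oxides)
each wt % is 100 × oxide ÷ glass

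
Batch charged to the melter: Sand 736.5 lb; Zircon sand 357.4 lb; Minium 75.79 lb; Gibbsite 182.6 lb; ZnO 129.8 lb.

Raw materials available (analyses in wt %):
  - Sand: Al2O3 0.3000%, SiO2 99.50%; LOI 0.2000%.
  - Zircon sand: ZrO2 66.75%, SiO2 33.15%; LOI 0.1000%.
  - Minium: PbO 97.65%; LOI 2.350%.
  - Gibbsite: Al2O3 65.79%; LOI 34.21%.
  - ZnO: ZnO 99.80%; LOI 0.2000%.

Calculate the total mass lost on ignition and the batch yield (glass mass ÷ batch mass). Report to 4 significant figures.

Values along the way are displayed, rounded to four significant figures, in the working — all arithmetic holds exact precision at each step — each reported result is rounded only once; derived quantities, which include the totals, ignition loss, five oxide percentages, the yield, net glass mass, are computed in full precision, as given in question or answer, from the batch weights for 1416 lb of glass.
Material-by-material LOI:
  Sand: 736.5 × 0.002000 = 1.473 lb
  Zircon sand: 357.4 × 0.001000 = 0.3574 lb
  Minium: 75.79 × 0.02350 = 1.781 lb
  Gibbsite: 182.6 × 0.3421 = 62.47 lb
  ZnO: 129.8 × 0.002000 = 0.2596 lb
Total LOI = 66.34 lb
Glass = batch − LOI = 1482 − 66.34 = 1416 lb

LOI loss = 66.34 lb; glass = 1416 lb; yield = 95.52%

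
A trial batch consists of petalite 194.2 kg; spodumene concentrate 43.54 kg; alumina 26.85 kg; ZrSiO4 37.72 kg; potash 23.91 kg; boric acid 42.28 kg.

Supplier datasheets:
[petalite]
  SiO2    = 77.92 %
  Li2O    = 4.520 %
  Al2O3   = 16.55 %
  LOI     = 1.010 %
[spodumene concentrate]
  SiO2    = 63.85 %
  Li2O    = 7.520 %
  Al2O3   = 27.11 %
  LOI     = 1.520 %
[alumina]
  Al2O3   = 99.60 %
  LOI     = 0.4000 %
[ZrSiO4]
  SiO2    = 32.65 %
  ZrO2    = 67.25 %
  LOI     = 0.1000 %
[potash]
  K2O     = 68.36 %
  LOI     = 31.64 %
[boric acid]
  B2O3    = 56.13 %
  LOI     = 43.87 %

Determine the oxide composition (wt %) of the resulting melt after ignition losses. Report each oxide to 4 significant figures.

Glass mass = 339.6 kg (batch 368.5 − LOI 28.88).
Composition: SiO2 56.37%, ZrO2 7.469%, Li2O 3.549%, K2O 4.813%, B2O3 6.988%, Al2O3 20.81%

The working math holds full float precision end to end. The intermediate values are displayed, rounded to 4 significant figures, as written; every reported value is rounded only once. All derived quantities are re-derived from the batch weights at 339.6 kg of glass in full float precision (the yield, LOI, net glass mass, six oxide percentages, totals), as written in problem or answer.
Oxide-by-oxide delivered mass:
  SiO2: 194.2·0.7792 + 43.54·0.6385 + 37.72·0.3265 = 191.4 kg
  ZrO2: 37.72·0.6725 = 25.37 kg
  Li2O: 194.2·0.04520 + 43.54·0.07520 = 12.05 kg
  K2O: 23.91·0.6836 = 16.34 kg
  B2O3: 42.28·0.5613 = 23.73 kg
  Al2O3: 194.2·0.1655 + 43.54·0.2711 + 26.85·0.9960 = 70.69 kg
LOI: 194.2·0.01010 + 43.54·0.01520 + 26.85·0.004000 + 37.72·0.001000 + 23.91·0.3164 + 42.28·0.4387 = 28.88 kg
batch − LOI leaves glass = 368.5 − 28.88 = 339.6 kg (consistent with Σ oxide mass)
percent by weight: oxide/glass ×100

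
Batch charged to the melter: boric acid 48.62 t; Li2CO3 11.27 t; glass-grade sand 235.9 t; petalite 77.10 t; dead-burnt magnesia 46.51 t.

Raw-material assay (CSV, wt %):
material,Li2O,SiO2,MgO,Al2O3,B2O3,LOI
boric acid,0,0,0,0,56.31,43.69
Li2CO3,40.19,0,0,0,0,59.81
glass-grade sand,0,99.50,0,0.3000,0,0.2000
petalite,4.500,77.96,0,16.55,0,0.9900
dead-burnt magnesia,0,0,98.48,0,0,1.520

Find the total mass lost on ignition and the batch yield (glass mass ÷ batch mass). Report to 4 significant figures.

LOI loss = 29.92 t; glass = 389.5 t; yield = 92.86%

Intermediates appear (rounded to four significant figures) when written out — the working math runs at full precision through every step. Each reported result includes exactly one rounding. The derived quantities (the five compositions, totals, net glass mass, the yield, LOI) are computed in full precision starting from the weights on 389.5 t of glass as written in the question or the answer.
Per-material ignition loss:
  boric acid: 48.62 × 0.4369 = 21.24 t
  Li2CO3: 11.27 × 0.5981 = 6.741 t
  glass-grade sand: 235.9 × 0.002000 = 0.4718 t
  petalite: 77.10 × 0.009900 = 0.7633 t
  dead-burnt magnesia: 46.51 × 0.01520 = 0.7070 t
Total LOI = 29.92 t
Glass = batch − LOI = 419.4 − 29.92 = 389.5 t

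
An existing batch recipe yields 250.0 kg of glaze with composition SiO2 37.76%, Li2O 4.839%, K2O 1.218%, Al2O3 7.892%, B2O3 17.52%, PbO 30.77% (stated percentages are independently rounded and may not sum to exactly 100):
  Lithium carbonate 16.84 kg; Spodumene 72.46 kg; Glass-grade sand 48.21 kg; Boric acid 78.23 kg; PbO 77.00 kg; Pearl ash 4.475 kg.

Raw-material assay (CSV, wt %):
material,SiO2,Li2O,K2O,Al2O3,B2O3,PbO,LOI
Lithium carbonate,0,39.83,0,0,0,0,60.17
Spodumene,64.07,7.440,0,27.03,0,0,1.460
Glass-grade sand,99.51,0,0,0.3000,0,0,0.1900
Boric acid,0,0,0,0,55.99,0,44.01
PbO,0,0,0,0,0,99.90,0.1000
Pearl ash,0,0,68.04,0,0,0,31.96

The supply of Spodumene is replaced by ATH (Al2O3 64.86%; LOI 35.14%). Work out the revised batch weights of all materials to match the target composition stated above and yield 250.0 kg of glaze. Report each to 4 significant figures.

The whole derivation holds exact precision through every step; working values are shown (rounded to four significant figures) in the printout; every reported number takes a single rounding — the derived quantities (the yield, totals, six oxide percentages, glass mass, ignition loss) are re-derived from the batch weights for 250.0 kg of glass in exact precision as given in the problem or the answer.
Oxide mass targets, per 250.0 kg glaze:
  SiO2: 37.76% × 250.0 = 94.40 kg
  Li2O: 4.839% × 250.0 = 12.10 kg
  K2O: 1.218% × 250.0 = 3.045 kg
  Al2O3: 7.892% × 250.0 = 19.73 kg
  B2O3: 17.52% × 250.0 = 43.80 kg
  PbO: 30.77% × 250.0 = 76.92 kg
A balance pass over the oxides, applying the batch weights above, per the basis as stated (sums match the target masses modulo rounding of the values):
  SiO2: 94.86·0.9951 = 94.40 kg (target 94.40 kg)
  Li2O: 30.37·0.3983 = 12.10 kg (target 12.10 kg)
  K2O: 4.475·0.6804 = 3.045 kg (target 3.045 kg)
  Al2O3: 29.98·0.6486 + 94.86·0.003000 = 19.73 kg (target 19.73 kg)
  B2O3: 78.23·0.5599 = 43.80 kg (target 43.80 kg)
  PbO: 77.00·0.9990 = 76.92 kg (target 76.92 kg)
Consistency of the glass mass: total charge less LOI = 250.0 kg (oxide target masses add up to 250.0 kg; versus the stated basis of 250.0 kg — any gap is answer rounding).
Whole-batch sum: Σ batch = 314.9 kg; Σ batch·LOI gives LOI loss = 64.93 kg; yield: glass divided by total = 79.38%.

Revised batch per 250.0 kg glaze:
  Lithium carbonate: 30.37 kg
  ATH: 29.98 kg
  Glass-grade sand: 94.86 kg
  Boric acid: 78.23 kg
  PbO: 77.00 kg
  Pearl ash: 4.475 kg
Total batch = 314.9 kg; LOI loss = 64.93 kg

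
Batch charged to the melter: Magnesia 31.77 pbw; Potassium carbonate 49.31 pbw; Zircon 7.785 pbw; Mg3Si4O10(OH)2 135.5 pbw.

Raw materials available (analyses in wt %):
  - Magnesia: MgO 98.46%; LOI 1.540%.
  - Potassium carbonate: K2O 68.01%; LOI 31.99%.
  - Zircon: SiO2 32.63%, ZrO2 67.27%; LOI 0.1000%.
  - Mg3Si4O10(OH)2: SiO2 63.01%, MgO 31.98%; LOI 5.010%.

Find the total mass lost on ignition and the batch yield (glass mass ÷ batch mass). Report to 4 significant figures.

The working math keeps full precision at every stage. Working values appear (rounded to 4 significant digits) across the worked steps; a single rounding yields every reported result; derived quantities (yield, totals, net glass mass, the four compositions, ignition loss) are re-derived from the weighed amounts on 201.3 pbw of glass in full precision, as set out in the problem or the answer.
Ignition loss by material:
  Magnesia: 31.77 × 0.01540 = 0.4893 pbw
  Potassium carbonate: 49.31 × 0.3199 = 15.77 pbw
  Zircon: 7.785 × 0.001000 = 0.007785 pbw
  Mg3Si4O10(OH)2: 135.5 × 0.05010 = 6.789 pbw
Total LOI = 23.06 pbw
Glass = batch − LOI = 224.4 − 23.06 = 201.3 pbw

LOI loss = 23.06 pbw; glass = 201.3 pbw; yield = 89.72%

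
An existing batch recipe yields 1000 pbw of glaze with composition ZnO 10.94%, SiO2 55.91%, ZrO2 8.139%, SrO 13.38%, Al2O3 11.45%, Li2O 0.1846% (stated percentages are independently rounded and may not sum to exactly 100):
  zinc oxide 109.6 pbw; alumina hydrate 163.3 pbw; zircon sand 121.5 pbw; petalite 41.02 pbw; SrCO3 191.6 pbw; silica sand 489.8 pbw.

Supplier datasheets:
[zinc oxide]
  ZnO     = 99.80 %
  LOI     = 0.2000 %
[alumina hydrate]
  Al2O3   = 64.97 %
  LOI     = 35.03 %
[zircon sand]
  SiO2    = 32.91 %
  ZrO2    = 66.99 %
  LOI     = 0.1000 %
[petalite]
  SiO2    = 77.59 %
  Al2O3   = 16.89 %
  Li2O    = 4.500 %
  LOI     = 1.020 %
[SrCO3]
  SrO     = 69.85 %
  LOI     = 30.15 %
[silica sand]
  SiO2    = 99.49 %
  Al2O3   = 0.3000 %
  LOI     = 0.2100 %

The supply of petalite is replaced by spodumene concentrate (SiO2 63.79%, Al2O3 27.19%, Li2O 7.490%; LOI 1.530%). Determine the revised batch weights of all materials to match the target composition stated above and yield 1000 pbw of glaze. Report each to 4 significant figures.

Revised batch per 1000 pbw glaze:
  zinc oxide: 109.6 pbw
  alumina hydrate: 163.6 pbw
  zircon sand: 121.5 pbw
  spodumene concentrate: 24.65 pbw
  SrCO3: 191.6 pbw
  silica sand: 506.0 pbw
Total batch = 1117 pbw; LOI loss = 116.9 pbw

Intermediates appear rounded to 4 significant figures across the worked steps — every computation carries full float precision throughout; every reported value takes just one rounding. The derived quantities are computed at exact precision (glass mass, the totals, the six compositions, the yield, ignition loss) starting from the weights on 1000 pbw of glass as quoted within problem or answer.
Per-oxide target masses for 1000 pbw glaze:
  ZnO: 10.94% × 1000 = 109.4 pbw
  SiO2: 55.91% × 1000 = 559.1 pbw
  ZrO2: 8.139% × 1000 = 81.39 pbw
  SrO: 13.38% × 1000 = 133.8 pbw
  Al2O3: 11.45% × 1000 = 114.5 pbw
  Li2O: 0.1846% × 1000 = 1.846 pbw
Balance tally, oxide-wise, on the weights just shown, versus the basis set out (sums match the target masses up to rounding of the answer):
  ZnO: 109.6·0.9980 = 109.4 pbw (target 109.4 pbw)
  SiO2: 121.5·0.3291 + 24.65·0.6379 + 506.0·0.9949 = 559.1 pbw (target 559.1 pbw)
  ZrO2: 121.5·0.6699 = 81.39 pbw (target 81.39 pbw)
  SrO: 191.6·0.6985 = 133.8 pbw (target 133.8 pbw)
  Al2O3: 163.6·0.6497 + 24.65·0.2719 + 506.0·0.003000 = 114.5 pbw (target 114.5 pbw)
  Li2O: 24.65·0.07490 = 1.846 pbw (target 1.846 pbw)
Glass mass check: batch total minus LOI = 1000 pbw (the targets, summed, come to 1000 pbw; against the stated basis, 1000 pbw — deltas are rounding alone).
Total batch = Σ batch = 1117 pbw; loss to ignition Σ batch·LOI = 116.9 pbw; as yield: glass ÷ batch → 89.54%.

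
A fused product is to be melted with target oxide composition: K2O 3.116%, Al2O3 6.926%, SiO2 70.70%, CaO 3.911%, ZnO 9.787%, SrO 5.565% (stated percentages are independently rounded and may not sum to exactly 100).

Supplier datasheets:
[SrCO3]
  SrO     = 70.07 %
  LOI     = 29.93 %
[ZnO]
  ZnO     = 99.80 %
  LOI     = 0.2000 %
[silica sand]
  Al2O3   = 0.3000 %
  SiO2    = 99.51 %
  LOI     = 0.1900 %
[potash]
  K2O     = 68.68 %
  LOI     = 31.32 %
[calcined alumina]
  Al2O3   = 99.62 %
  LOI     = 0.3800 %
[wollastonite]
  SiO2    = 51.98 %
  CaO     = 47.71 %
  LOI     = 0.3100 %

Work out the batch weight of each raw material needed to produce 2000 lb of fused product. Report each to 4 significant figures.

Mid-chain values are shown, with 4-significant-figure rounding, at each printed step. Full precision is held at each step — each reported figure carries a single rounding; the derived quantities are recomputed using the weight values per 2000 lb of glass in full float precision (glass mass, the yield, six oxide percentages, the totals, ignition loss), exactly as shown in the question or the answer.
The oxide mass targets at 2000 lb fused product:
  K2O: 3.116% × 2000 = 62.32 lb
  Al2O3: 6.926% × 2000 = 138.5 lb
  SiO2: 70.70% × 2000 = 1414 lb
  CaO: 3.911% × 2000 = 78.22 lb
  ZnO: 9.787% × 2000 = 195.7 lb
  SrO: 5.565% × 2000 = 111.3 lb
Verifying the oxide balance on the weights just shown, versus the basis set out (oxide sums agree with the targets net of answer rounding effects):
  K2O: 90.74·0.6868 = 62.32 lb (target 62.32 lb)
  Al2O3: 1335·0.003000 + 135.0·0.9962 = 138.5 lb (target 138.5 lb)
  SiO2: 1335·0.9951 + 163.9·0.5198 = 1414 lb (target 1414 lb)
  CaO: 163.9·0.4771 = 78.20 lb (target 78.22 lb)
  ZnO: 196.1·0.9980 = 195.7 lb (target 195.7 lb)
  SrO: 158.8·0.7007 = 111.3 lb (target 111.3 lb)
Glass mass check: total charge less LOI = 2000 lb (oxide target masses add up to 2000 lb; the stated basis being 2000 lb — deltas are rounding alone).
Summing the batch: Σ batch = 2080 lb; the LOI term Σ batch·LOI equals 79.90 lb; the yield ratio, glass ÷ batch: 96.16%.

Batch per 2000 lb fused product:
  SrCO3: 158.8 lb
  ZnO: 196.1 lb
  silica sand: 1335 lb
  potash: 90.74 lb
  calcined alumina: 135.0 lb
  wollastonite: 163.9 lb
Total batch = 2080 lb; LOI loss = 79.90 lb; yield = 96.16%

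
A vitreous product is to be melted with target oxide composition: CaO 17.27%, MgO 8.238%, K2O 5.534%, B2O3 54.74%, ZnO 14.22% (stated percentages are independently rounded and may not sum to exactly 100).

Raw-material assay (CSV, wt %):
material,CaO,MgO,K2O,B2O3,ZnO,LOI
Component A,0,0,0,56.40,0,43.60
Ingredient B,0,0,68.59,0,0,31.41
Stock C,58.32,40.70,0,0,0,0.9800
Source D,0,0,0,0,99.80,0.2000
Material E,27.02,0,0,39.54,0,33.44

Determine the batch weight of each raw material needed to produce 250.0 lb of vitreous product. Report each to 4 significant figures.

Batch per 250.0 lb vitreous product:
  Component A: 207.2 lb
  Ingredient B: 20.17 lb
  Stock C: 50.60 lb
  Source D: 35.62 lb
  Material E: 50.57 lb
Total batch = 364.2 lb; LOI loss = 114.2 lb; yield = 68.65%

Working values are printed, rounded to 4 significant digits, within the worked lines — all arithmetic runs at exact precision through the solve. Every reported result carries a single rounding; all derived quantities (LOI, five oxide percentages, yield, glass mass, the totals) are re-derived in full precision from the weighed amounts on 250.0 lb of glass as they appear in the question or the answer.
Target oxide masses per 250.0 lb vitreous product:
  CaO: 17.27% × 250.0 = 43.18 lb
  MgO: 8.238% × 250.0 = 20.60 lb
  K2O: 5.534% × 250.0 = 13.84 lb
  B2O3: 54.74% × 250.0 = 136.8 lb
  ZnO: 14.22% × 250.0 = 35.55 lb
Sums-versus-targets review working from each reported weight, per the basis as stated (target by target, the sums agree once rounding is allowed for):
  CaO: 50.60·0.5832 + 50.57·0.2702 = 43.17 lb (target 43.18 lb)
  MgO: 50.60·0.4070 = 20.59 lb (target 20.60 lb)
  K2O: 20.17·0.6859 = 13.83 lb (target 13.84 lb)
  B2O3: 207.2·0.5640 + 50.57·0.3954 = 136.9 lb (target 136.8 lb)
  ZnO: 35.62·0.9980 = 35.55 lb (target 35.55 lb)
Mass balance on the glass: the batch minus its LOI: 250.0 lb (oxide target masses add up to 250.0 lb; versus the stated basis of 250.0 lb — rounding explains the deltas).
Total batch = Σ batch = 364.2 lb; loss to ignition Σ batch·LOI = 114.2 lb; glass ÷ batch gives a yield of 68.65%.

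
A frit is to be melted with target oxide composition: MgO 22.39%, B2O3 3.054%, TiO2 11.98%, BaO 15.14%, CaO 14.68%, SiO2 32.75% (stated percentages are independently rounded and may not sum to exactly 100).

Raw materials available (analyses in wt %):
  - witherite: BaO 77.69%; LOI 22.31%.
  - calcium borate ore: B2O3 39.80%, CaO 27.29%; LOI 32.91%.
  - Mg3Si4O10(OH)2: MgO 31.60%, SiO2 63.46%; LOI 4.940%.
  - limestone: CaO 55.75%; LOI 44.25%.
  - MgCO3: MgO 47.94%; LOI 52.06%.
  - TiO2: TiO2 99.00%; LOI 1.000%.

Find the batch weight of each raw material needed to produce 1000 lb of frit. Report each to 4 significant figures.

Batch per 1000 lb frit:
  witherite: 194.9 lb
  calcium borate ore: 76.73 lb
  Mg3Si4O10(OH)2: 516.1 lb
  limestone: 225.8 lb
  MgCO3: 126.9 lb
  TiO2: 121.0 lb
Total batch = 1261 lb; LOI loss = 261.4 lb; yield = 79.28%

Intermediates appear (rounded to 4 significant digits) when written out; each numeric step holds exact precision through the solve. Every reported result takes a single rounding. All derived quantities are rebuilt in full float precision (net glass mass, the yield, LOI, six oxide percentages, totals) starting from the weights for 1000 lb of glass, as written in question or answer.
The oxide mass targets at 1000 lb frit:
  MgO: 22.39% × 1000 = 223.9 lb
  B2O3: 3.054% × 1000 = 30.54 lb
  TiO2: 11.98% × 1000 = 119.8 lb
  BaO: 15.14% × 1000 = 151.4 lb
  CaO: 14.68% × 1000 = 146.8 lb
  SiO2: 32.75% × 1000 = 327.5 lb
Checking each oxide sum with the batch weights as given, under the basis named above (delivered sums recover each target net of answer rounding effects):
  MgO: 516.1·0.3160 + 126.9·0.4794 = 223.9 lb (target 223.9 lb)
  B2O3: 76.73·0.3980 = 30.54 lb (target 30.54 lb)
  TiO2: 121.0·0.9900 = 119.8 lb (target 119.8 lb)
  BaO: 194.9·0.7769 = 151.4 lb (target 151.4 lb)
  CaO: 76.73·0.2729 + 225.8·0.5575 = 146.8 lb (target 146.8 lb)
  SiO2: 516.1·0.6346 = 327.5 lb (target 327.5 lb)
Consistency of the glass mass: total batch − LOI = 1000 lb (summing oxide targets gives 999.9 lb; basis as stated: 1000 lb — rounding explains the deltas).
Summing the batch: Σ batch = 1261 lb; ignition loss, Σ(batch × LOI) = 261.4 lb; as yield: glass ÷ batch → 79.28%.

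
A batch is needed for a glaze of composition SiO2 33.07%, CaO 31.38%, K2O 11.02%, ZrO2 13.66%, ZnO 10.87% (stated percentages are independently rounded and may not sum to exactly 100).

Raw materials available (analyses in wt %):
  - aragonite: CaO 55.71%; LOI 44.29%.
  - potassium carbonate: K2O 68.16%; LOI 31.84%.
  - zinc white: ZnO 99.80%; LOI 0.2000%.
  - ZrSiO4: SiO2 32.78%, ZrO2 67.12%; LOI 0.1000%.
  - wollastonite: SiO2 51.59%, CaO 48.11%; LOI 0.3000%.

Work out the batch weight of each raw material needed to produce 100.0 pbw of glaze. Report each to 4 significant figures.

The whole derivation carries exact precision through the solve. The intermediate values are printed rounded off to 4 significant digits across the worked steps; every reported value is rounded a single time; derived quantities (the totals, net glass mass, yield, the five compositions, ignition loss) are rebuilt using the weight values at 100.0 pbw of glass in full float precision, as set out in the problem or answer text.
Oxide mass targets, per 100.0 pbw glaze:
  SiO2: 33.07% × 100.0 = 33.07 pbw
  CaO: 31.38% × 100.0 = 31.38 pbw
  K2O: 11.02% × 100.0 = 11.02 pbw
  ZrO2: 13.66% × 100.0 = 13.66 pbw
  ZnO: 10.87% × 100.0 = 10.87 pbw
Sums-versus-targets review with the batch weights as given, versus the basis set out (every target is met by its sum once rounding is allowed for):
  SiO2: 20.35·0.3278 + 51.17·0.5159 = 33.07 pbw (target 33.07 pbw)
  CaO: 12.14·0.5571 + 51.17·0.4811 = 31.38 pbw (target 31.38 pbw)
  K2O: 16.17·0.6816 = 11.02 pbw (target 11.02 pbw)
  ZrO2: 20.35·0.6712 = 13.66 pbw (target 13.66 pbw)
  ZnO: 10.89·0.9980 = 10.87 pbw (target 10.87 pbw)
Consistency of the glass mass: Σ batch − LOI loss = 100.0 pbw (per-oxide target masses sum to 100.0 pbw; the stated basis being 100.0 pbw — differing by rounding only).
Summing the batch: Σ batch = 110.7 pbw; Σ batch·LOI gives LOI loss = 10.72 pbw; yield = glass ÷ total batch = 90.32%.

Batch per 100.0 pbw glaze:
  aragonite: 12.14 pbw
  potassium carbonate: 16.17 pbw
  zinc white: 10.89 pbw
  ZrSiO4: 20.35 pbw
  wollastonite: 51.17 pbw
Total batch = 110.7 pbw; LOI loss = 10.72 pbw; yield = 90.32%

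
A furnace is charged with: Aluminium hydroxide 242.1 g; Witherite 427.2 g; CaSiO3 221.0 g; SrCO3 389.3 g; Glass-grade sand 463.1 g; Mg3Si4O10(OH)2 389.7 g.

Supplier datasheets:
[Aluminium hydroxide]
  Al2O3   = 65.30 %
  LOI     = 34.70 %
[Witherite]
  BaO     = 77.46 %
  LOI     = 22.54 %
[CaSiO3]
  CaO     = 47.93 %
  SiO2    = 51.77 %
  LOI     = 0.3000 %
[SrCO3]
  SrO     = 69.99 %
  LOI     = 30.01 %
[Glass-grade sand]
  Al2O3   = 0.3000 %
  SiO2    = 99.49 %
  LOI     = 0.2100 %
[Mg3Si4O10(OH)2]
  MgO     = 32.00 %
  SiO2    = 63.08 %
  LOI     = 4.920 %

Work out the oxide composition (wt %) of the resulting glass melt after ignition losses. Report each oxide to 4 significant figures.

Glass mass = 1814 g (batch 2132 − LOI 317.9).
Composition: Al2O3 8.789%, CaO 5.838%, MgO 6.873%, BaO 18.24%, SiO2 45.25%, SrO 15.02%

In-progress results are printed rounded to 4 significant digits on the page — each numeric step holds exact precision throughout — a single rounding yields each reported result. All derived quantities are computed starting from the weights for 1814 g of glass at exact precision (the six compositions, net glass mass, the totals, the yield, ignition loss), as given in the problem or answer text.
Oxide-by-oxide delivered mass:
  Al2O3: 242.1·0.6530 + 463.1·0.003000 = 159.5 g
  CaO: 221.0·0.4793 = 105.9 g
  MgO: 389.7·0.3200 = 124.7 g
  BaO: 427.2·0.7746 = 330.9 g
  SiO2: 221.0·0.5177 + 463.1·0.9949 + 389.7·0.6308 = 821.0 g
  SrO: 389.3·0.6999 = 272.5 g
LOI: 242.1·0.3470 + 427.2·0.2254 + 221.0·0.003000 + 389.3·0.3001 + 463.1·0.002100 + 389.7·0.04920 = 317.9 g
Glass = total batch minus LOI = 2132 − 317.9 = 1814 g (consistent with Σ oxide mass)
wt %: oxide over glass, times 100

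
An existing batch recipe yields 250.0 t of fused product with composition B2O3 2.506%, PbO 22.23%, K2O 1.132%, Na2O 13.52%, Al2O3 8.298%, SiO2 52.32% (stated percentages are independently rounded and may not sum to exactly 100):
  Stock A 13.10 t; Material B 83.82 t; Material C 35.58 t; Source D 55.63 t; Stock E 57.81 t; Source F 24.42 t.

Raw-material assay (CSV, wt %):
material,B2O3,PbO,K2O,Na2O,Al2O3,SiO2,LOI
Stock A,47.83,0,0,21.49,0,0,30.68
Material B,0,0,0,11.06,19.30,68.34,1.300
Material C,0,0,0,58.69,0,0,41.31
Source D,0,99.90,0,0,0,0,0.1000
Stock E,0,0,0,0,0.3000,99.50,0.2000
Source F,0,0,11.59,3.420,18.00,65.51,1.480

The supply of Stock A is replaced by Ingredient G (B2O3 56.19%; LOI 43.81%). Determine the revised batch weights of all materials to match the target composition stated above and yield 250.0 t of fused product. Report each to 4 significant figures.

Revised batch per 250.0 t fused product:
  Ingredient G: 11.15 t
  Material B: 83.82 t
  Material C: 40.37 t
  Source D: 55.63 t
  Stock E: 57.81 t
  Source F: 24.42 t
Total batch = 273.2 t; LOI loss = 23.18 t

Full float precision is kept through the solve; intermediates are printed with 4-significant-digit rounding across the worked steps; each reported number sees exactly one rounding. All derived quantities, including totals, the six compositions, the yield, LOI, glass mass, are recomputed from the weighed amounts on 250.0 t of glass at exact precision, as given in the question or the answer.
Oxide-by-oxide targets in 250.0 t fused product:
  B2O3: 2.506% × 250.0 = 6.265 t
  PbO: 22.23% × 250.0 = 55.58 t
  K2O: 1.132% × 250.0 = 2.830 t
  Na2O: 13.52% × 250.0 = 33.80 t
  Al2O3: 8.298% × 250.0 = 20.74 t
  SiO2: 52.32% × 250.0 = 130.8 t
Checking each oxide sum per the reported batch figures, under the basis named above (sums match the target masses given rounding of the digits):
  B2O3: 11.15·0.5619 = 6.265 t (target 6.265 t)
  PbO: 55.63·0.9990 = 55.57 t (target 55.58 t)
  K2O: 24.42·0.1159 = 2.830 t (target 2.830 t)
  Na2O: 83.82·0.1106 + 40.37·0.5869 + 24.42·0.03420 = 33.80 t (target 33.80 t)
  Al2O3: 83.82·0.1930 + 57.81·0.003000 + 24.42·0.1800 = 20.75 t (target 20.74 t)
  SiO2: 83.82·0.6834 + 57.81·0.9950 + 24.42·0.6551 = 130.8 t (target 130.8 t)
Auditing the glass mass value: batch total minus LOI = 250.0 t (targets for the oxides total 250.0 t; against the stated basis, 250.0 t — rounding explains the deltas).
Whole-batch sum: Σ batch = 273.2 t; ignition loss, Σ(batch × LOI) = 23.18 t; as yield: glass ÷ batch → 91.51%.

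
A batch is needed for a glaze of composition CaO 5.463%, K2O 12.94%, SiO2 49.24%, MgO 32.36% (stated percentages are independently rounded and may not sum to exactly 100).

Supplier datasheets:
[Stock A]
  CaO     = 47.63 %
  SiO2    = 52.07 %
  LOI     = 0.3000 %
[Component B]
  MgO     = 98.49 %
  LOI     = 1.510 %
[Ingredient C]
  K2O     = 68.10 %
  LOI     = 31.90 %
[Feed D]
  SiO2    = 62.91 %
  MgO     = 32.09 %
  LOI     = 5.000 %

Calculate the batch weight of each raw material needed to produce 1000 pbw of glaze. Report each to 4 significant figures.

Batch per 1000 pbw glaze:
  Stock A: 114.7 pbw
  Component B: 104.5 pbw
  Ingredient C: 190.0 pbw
  Feed D: 687.8 pbw
Total batch = 1097 pbw; LOI loss = 96.92 pbw; yield = 91.16%

Each numeric step maintains full float precision in all steps. Values along the way appear (rounded to four significant digits) when written out; exactly one rounding goes into every reported figure — all derived quantities (glass mass, the totals, four oxide percentages, LOI, yield) are computed in exact precision from the weighed amounts on 1000 pbw of glass, as given in the question or the answer.
Target oxide masses per 1000 pbw glaze:
  CaO: 5.463% × 1000 = 54.63 pbw
  K2O: 12.94% × 1000 = 129.4 pbw
  SiO2: 49.24% × 1000 = 492.4 pbw
  MgO: 32.36% × 1000 = 323.6 pbw
Checking each oxide sum on the weights just shown, against the basis in use (summed amounts equal target values within answer rounding):
  CaO: 114.7·0.4763 = 54.63 pbw (target 54.63 pbw)
  K2O: 190.0·0.6810 = 129.4 pbw (target 129.4 pbw)
  SiO2: 114.7·0.5207 + 687.8·0.6291 = 492.4 pbw (target 492.4 pbw)
  MgO: 104.5·0.9849 + 687.8·0.3209 = 323.6 pbw (target 323.6 pbw)
Glass-mass sanity pass: total charge less LOI = 1000 pbw (the Σ of target masses is 1000 pbw; versus the stated basis of 1000 pbw — any gap is answer rounding).
Batch grand total — Σ batch = 1097 pbw; Σ batch·LOI gives LOI loss = 96.92 pbw; yield, glass over the total, = 91.16%.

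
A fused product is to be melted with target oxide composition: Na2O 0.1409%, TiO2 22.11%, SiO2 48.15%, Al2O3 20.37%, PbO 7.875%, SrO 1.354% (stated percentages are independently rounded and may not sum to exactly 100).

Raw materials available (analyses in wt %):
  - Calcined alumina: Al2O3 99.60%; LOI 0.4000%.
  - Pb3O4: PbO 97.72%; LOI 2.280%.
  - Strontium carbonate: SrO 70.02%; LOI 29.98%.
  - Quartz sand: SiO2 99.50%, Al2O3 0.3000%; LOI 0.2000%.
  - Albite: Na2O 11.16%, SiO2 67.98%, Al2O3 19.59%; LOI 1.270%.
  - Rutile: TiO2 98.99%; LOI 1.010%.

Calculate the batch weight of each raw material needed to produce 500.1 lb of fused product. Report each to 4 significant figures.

The intermediate values are printed, rounded to 4 significant figures, as written; the whole derivation maintains full float precision throughout — each reported figure is rounded only once — derived quantities (the totals, ignition loss, glass mass, six oxide percentages, the yield) are rebuilt in full precision starting from the weights at 500.1 lb of glass exactly as shown in either problem or answer.
Oxide-by-oxide targets in 500.1 lb fused product:
  Na2O: 0.1409% × 500.1 = 0.7046 lb
  TiO2: 22.11% × 500.1 = 110.6 lb
  SiO2: 48.15% × 500.1 = 240.8 lb
  Al2O3: 20.37% × 500.1 = 101.9 lb
  PbO: 7.875% × 500.1 = 39.38 lb
  SrO: 1.354% × 500.1 = 6.771 lb
Balance tally, oxide-wise, with the batch weights as given, per the basis as stated (oxide sums agree with the targets modulo rounding of the values):
  Na2O: 6.314·0.1116 = 0.7046 lb (target 0.7046 lb)
  TiO2: 111.7·0.9899 = 110.6 lb (target 110.6 lb)
  SiO2: 237.7·0.9950 + 6.314·0.6798 = 240.8 lb (target 240.8 lb)
  Al2O3: 100.3·0.9960 + 237.7·0.003000 + 6.314·0.1959 = 101.8 lb (target 101.9 lb)
  PbO: 40.30·0.9772 = 39.38 lb (target 39.38 lb)
  SrO: 9.671·0.7002 = 6.772 lb (target 6.771 lb)
The glass-mass cross-check: Σ batch − LOI loss = 500.1 lb (targets for the oxides total 500.1 lb; against the stated basis, 500.1 lb — a pure rounding effect).
Adding the batch up: Σ batch = 506.0 lb; ignition loss, Σ(batch × LOI) = 5.903 lb; yield: glass divided by total = 98.83%.

Batch per 500.1 lb fused product:
  Calcined alumina: 100.3 lb
  Pb3O4: 40.30 lb
  Strontium carbonate: 9.671 lb
  Quartz sand: 237.7 lb
  Albite: 6.314 lb
  Rutile: 111.7 lb
Total batch = 506.0 lb; LOI loss = 5.903 lb; yield = 98.83%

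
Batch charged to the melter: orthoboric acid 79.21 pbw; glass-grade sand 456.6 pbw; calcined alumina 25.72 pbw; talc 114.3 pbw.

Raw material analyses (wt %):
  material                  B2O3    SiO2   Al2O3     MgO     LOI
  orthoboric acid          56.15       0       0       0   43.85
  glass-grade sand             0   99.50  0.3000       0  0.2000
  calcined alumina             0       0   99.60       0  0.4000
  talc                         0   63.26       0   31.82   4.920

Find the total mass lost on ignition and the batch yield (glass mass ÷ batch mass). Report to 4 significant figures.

Working values appear rounded to four significant figures as written; the whole derivation maintains exact precision end to end. Every reported result undergoes a single rounding; all derived quantities are carried at exact precision (the four compositions, the totals, the yield, net glass mass, LOI) from the batch weights per 634.5 pbw of glass as written in the problem or answer text.
Per-material ignition loss:
  orthoboric acid: 79.21 × 0.4385 = 34.73 pbw
  glass-grade sand: 456.6 × 0.002000 = 0.9132 pbw
  calcined alumina: 25.72 × 0.004000 = 0.1029 pbw
  talc: 114.3 × 0.04920 = 5.624 pbw
Total LOI = 41.37 pbw
Glass = batch − LOI = 675.8 − 41.37 = 634.5 pbw

LOI loss = 41.37 pbw; glass = 634.5 pbw; yield = 93.88%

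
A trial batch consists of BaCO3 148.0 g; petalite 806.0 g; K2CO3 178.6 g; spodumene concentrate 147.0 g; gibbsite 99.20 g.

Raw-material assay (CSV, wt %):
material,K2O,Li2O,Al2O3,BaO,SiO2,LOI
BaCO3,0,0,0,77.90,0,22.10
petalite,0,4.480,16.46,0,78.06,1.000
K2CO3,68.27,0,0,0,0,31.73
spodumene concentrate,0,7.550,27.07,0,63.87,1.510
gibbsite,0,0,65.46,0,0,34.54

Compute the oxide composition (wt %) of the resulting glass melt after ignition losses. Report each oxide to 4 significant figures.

Glass mass = 1245 g (batch 1379 − LOI 133.9).
Composition: K2O 9.795%, Li2O 3.792%, Al2O3 19.07%, BaO 9.261%, SiO2 58.08%

Working values are displayed, with 4-significant-digit rounding, alongside each step — every computation keeps exact precision in all steps; exactly one rounding lands on each reported figure. All derived quantities (yield, five oxide percentages, glass mass, the totals, LOI) are computed using the weight values on 1245 g of glass in full precision, as quoted within problem or answer.
Per-oxide mass from batch:
  K2O: 178.6·0.6827 = 121.9 g
  Li2O: 806.0·0.04480 + 147.0·0.07550 = 47.21 g
  Al2O3: 806.0·0.1646 + 147.0·0.2707 + 99.20·0.6546 = 237.4 g
  BaO: 148.0·0.7790 = 115.3 g
  SiO2: 806.0·0.7806 + 147.0·0.6387 = 723.1 g
LOI: 148.0·0.2210 + 806.0·0.01000 + 178.6·0.3173 + 147.0·0.01510 + 99.20·0.3454 = 133.9 g
batch − LOI leaves glass = 1379 − 133.9 = 1245 g (matching Σ of the oxides)
percent by weight: oxide/glass ×100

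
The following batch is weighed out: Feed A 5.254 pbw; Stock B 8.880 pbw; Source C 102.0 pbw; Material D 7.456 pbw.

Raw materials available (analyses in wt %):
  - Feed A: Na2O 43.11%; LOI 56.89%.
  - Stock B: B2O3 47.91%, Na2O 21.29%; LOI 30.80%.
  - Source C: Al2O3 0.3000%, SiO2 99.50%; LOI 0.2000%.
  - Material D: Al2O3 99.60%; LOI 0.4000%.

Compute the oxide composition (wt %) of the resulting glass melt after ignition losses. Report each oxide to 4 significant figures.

All arithmetic maintains full precision end to end. The intermediate values are shown with 4-significant-digit rounding in the printout; exactly one rounding is applied to every reported value — the derived quantities are computed in exact precision (glass mass, totals, the yield, LOI, the four compositions) from the batch weights per 117.6 pbw of glass, as they appear in the problem or the answer.
Oxide-by-oxide delivered mass:
  Al2O3: 102.0·0.003000 + 7.456·0.9960 = 7.732 pbw
  SiO2: 102.0·0.9950 = 101.5 pbw
  B2O3: 8.880·0.4791 = 4.254 pbw
  Na2O: 5.254·0.4311 + 8.880·0.2129 = 4.156 pbw
LOI: 5.254·0.5689 + 8.880·0.3080 + 102.0·0.002000 + 7.456·0.004000 = 5.958 pbw
batch − LOI leaves glass = 123.6 − 5.958 = 117.6 pbw (equal to the oxide-mass sum)
each wt % is 100 × oxide ÷ glass

Glass mass = 117.6 pbw (batch 123.6 − LOI 5.958).
Composition: Al2O3 6.573%, SiO2 86.28%, B2O3 3.617%, Na2O 3.533%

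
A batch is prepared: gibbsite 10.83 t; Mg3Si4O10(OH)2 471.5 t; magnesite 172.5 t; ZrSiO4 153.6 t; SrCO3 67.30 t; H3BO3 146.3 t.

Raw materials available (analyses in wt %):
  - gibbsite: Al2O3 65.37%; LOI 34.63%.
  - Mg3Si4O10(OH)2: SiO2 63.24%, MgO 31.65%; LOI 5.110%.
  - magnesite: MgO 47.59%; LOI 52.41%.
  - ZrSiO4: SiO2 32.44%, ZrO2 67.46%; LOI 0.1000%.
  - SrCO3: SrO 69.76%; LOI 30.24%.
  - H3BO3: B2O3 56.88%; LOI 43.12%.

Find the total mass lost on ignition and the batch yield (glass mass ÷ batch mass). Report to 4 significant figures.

Every computation runs at exact precision through the solve; mid-chain values are displayed rounded to four significant digits on the page — every reported figure is rounded a single time. Derived quantities, including glass mass, the six compositions, ignition loss, yield, totals, are carried from the batch weights per 820.2 t of glass at full float precision exactly as printed in the question or the answer.
Each material's LOI contribution:
  gibbsite: 10.83 × 0.3463 = 3.750 t
  Mg3Si4O10(OH)2: 471.5 × 0.05110 = 24.09 t
  magnesite: 172.5 × 0.5241 = 90.41 t
  ZrSiO4: 153.6 × 0.001000 = 0.1536 t
  SrCO3: 67.30 × 0.3024 = 20.35 t
  H3BO3: 146.3 × 0.4312 = 63.08 t
Total LOI = 201.8 t
Glass = batch − LOI = 1022 − 201.8 = 820.2 t

LOI loss = 201.8 t; glass = 820.2 t; yield = 80.25%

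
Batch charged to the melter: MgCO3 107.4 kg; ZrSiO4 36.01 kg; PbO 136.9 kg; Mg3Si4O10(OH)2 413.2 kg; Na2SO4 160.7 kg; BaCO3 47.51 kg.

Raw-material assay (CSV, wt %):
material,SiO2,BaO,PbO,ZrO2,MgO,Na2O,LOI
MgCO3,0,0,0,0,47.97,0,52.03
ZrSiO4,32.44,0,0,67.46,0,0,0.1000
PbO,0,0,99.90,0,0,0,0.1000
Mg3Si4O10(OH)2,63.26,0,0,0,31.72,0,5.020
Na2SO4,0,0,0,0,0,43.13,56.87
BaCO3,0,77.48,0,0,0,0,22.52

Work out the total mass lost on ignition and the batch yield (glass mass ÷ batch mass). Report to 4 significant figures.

Every computation runs at full precision at all times. Mid-chain values are printed, rounded to 4 significant figures, within the worked lines. Every reported value takes exactly one rounding. The derived quantities are recomputed starting from the weights at 722.8 kg of glass in full float precision (LOI, the totals, the yield, six oxide percentages, glass mass) precisely as stated by question or answer.
Ignition loss by material:
  MgCO3: 107.4 × 0.5203 = 55.88 kg
  ZrSiO4: 36.01 × 0.001000 = 0.03601 kg
  PbO: 136.9 × 0.001000 = 0.1369 kg
  Mg3Si4O10(OH)2: 413.2 × 0.05020 = 20.74 kg
  Na2SO4: 160.7 × 0.5687 = 91.39 kg
  BaCO3: 47.51 × 0.2252 = 10.70 kg
Total LOI = 178.9 kg
Glass = batch − LOI = 901.7 − 178.9 = 722.8 kg

LOI loss = 178.9 kg; glass = 722.8 kg; yield = 80.16%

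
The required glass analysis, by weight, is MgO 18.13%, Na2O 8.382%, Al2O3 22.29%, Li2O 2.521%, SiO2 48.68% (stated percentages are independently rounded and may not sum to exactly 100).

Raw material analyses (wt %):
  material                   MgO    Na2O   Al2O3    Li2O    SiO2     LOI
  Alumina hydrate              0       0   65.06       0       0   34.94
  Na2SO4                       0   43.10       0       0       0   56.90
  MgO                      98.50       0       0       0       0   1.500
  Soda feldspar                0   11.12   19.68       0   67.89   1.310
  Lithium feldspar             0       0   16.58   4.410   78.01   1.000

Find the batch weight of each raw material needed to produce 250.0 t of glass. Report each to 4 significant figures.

Batch per 250.0 t glass:
  Alumina hydrate: 44.68 t
  Na2SO4: 44.74 t
  MgO: 46.02 t
  Soda feldspar: 15.04 t
  Lithium feldspar: 142.9 t
Total batch = 293.4 t; LOI loss = 43.38 t; yield = 85.21%

Values along the way are printed rounded off to 4 significant figures at each printed step. All internal work maintains exact precision through every step — each reported number is rounded only once; the derived quantities are recomputed in full float precision (five oxide percentages, LOI, the totals, glass mass, yield) from the weighed amounts on 250.0 t of glass as given in either problem or answer.
The oxide mass targets at 250.0 t glass:
  MgO: 18.13% × 250.0 = 45.32 t
  Na2O: 8.382% × 250.0 = 20.96 t
  Al2O3: 22.29% × 250.0 = 55.72 t
  Li2O: 2.521% × 250.0 = 6.302 t
  SiO2: 48.68% × 250.0 = 121.7 t
Checking each oxide sum on the weights just shown, for the quoted basis mass (oxide sums agree with the targets once rounding is allowed for):
  MgO: 46.02·0.9850 = 45.33 t (target 45.32 t)
  Na2O: 44.74·0.4310 + 15.04·0.1112 = 20.96 t (target 20.96 t)
  Al2O3: 44.68·0.6506 + 15.04·0.1968 + 142.9·0.1658 = 55.72 t (target 55.72 t)
  Li2O: 142.9·0.04410 = 6.302 t (target 6.302 t)
  SiO2: 15.04·0.6789 + 142.9·0.7801 = 121.7 t (target 121.7 t)
Glass-mass closure: batch total minus LOI = 250.0 t (the Σ of target masses is 250.0 t; basis as stated: 250.0 t — differing by rounding only).
Whole-batch sum: Σ batch = 293.4 t; LOI loss = Σ batch·LOI = 43.38 t; glass ÷ batch gives a yield of 85.21%.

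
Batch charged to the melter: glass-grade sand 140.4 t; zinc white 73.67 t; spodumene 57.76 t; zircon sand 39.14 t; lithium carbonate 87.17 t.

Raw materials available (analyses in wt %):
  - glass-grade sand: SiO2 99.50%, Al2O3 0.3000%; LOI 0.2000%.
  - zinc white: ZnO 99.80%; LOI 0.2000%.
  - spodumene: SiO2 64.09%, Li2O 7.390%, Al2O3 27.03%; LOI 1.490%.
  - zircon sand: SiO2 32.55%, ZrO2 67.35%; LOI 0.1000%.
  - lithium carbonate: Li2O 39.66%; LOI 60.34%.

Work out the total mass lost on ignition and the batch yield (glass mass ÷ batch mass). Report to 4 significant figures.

All internal work carries exact precision end to end. Values along the way appear with 4-significant-digit rounding within the worked lines; every reported value takes a single rounding; derived quantities, which include totals, the five compositions, the yield, glass mass, ignition loss, are computed at full float precision, as they appear in question or answer, from the batch weights at 344.2 t of glass.
Material-by-material LOI:
  glass-grade sand: 140.4 × 0.002000 = 0.2808 t
  zinc white: 73.67 × 0.002000 = 0.1473 t
  spodumene: 57.76 × 0.01490 = 0.8606 t
  zircon sand: 39.14 × 0.001000 = 0.03914 t
  lithium carbonate: 87.17 × 0.6034 = 52.60 t
Total LOI = 53.93 t
Glass = batch − LOI = 398.1 − 53.93 = 344.2 t

LOI loss = 53.93 t; glass = 344.2 t; yield = 86.46%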